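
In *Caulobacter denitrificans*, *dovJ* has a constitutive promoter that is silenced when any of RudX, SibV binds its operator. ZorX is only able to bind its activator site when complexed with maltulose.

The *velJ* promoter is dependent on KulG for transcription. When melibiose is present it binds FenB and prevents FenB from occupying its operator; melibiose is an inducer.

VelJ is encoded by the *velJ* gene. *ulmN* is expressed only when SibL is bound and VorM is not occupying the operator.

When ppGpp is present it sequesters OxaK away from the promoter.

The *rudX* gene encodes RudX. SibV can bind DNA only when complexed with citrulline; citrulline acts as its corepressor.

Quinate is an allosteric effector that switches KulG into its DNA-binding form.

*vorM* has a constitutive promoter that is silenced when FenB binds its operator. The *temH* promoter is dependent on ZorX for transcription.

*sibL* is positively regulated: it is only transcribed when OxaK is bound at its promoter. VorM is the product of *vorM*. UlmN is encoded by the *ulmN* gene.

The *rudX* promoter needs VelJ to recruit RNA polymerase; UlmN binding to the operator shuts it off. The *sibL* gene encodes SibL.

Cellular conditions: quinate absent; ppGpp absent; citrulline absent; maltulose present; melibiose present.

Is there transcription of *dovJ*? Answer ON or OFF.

ON

Melibiose is present, so FenB is inactive.
With no repressor bound, *vorM* is transcribed.
So VorM is produced and active.
ppGpp is absent, so OxaK is active.
No repressor is bound and OxaK is active, so *sibL* is transcribed.
So SibL is produced and active.
With repressor VorM bound, *ulmN* is not transcribed.
So UlmN is not produced.
Quinate is absent, so KulG is inactive.
Required activator KulG is absent, so *velJ* is not transcribed.
So VelJ is not produced.
Required activator VelJ is absent, so *rudX* is not transcribed.
So RudX is not produced.
Citrulline is absent, so SibV is inactive.
With no repressor bound, *dovJ* is transcribed.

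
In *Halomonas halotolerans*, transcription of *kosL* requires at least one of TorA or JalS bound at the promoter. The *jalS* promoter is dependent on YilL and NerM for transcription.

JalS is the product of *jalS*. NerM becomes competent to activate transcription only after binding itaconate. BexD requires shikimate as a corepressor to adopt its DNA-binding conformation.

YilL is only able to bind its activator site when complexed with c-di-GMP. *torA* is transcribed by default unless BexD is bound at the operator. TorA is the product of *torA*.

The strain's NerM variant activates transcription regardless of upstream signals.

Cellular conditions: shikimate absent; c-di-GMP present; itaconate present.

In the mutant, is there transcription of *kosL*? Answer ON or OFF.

ON

Shikimate is absent, so BexD is inactive.
With no repressor bound, *torA* is transcribed.
So TorA is produced and active.
c-di-GMP is present, so YilL is active.
NerM is constitutively active in this strain.
No repressor is bound and YilL and NerM are active, so *jalS* is transcribed.
So JalS is produced and active.
Activator TorA is present, so *kosL* is transcribed.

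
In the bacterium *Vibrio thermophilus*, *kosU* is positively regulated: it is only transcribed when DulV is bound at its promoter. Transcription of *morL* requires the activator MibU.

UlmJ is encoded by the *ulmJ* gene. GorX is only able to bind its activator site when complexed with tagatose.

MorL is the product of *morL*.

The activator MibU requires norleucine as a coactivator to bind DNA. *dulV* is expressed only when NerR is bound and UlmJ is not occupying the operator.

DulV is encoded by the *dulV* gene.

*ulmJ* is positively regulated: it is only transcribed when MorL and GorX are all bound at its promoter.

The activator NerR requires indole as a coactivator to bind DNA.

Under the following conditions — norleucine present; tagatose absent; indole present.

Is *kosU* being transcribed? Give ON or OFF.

Norleucine is present, so MibU is active.
No repressor is bound and MibU is active, so *morL* is transcribed.
So MorL is produced and active.
Tagatose is absent, so GorX is inactive.
Required activator GorX is absent, so *ulmJ* is not transcribed.
So UlmJ is not produced.
Indole is present, so NerR is active.
No repressor is bound and NerR is active, so *dulV* is transcribed.
So DulV is produced and active.
No repressor is bound and DulV is active, so *kosU* is transcribed.

ON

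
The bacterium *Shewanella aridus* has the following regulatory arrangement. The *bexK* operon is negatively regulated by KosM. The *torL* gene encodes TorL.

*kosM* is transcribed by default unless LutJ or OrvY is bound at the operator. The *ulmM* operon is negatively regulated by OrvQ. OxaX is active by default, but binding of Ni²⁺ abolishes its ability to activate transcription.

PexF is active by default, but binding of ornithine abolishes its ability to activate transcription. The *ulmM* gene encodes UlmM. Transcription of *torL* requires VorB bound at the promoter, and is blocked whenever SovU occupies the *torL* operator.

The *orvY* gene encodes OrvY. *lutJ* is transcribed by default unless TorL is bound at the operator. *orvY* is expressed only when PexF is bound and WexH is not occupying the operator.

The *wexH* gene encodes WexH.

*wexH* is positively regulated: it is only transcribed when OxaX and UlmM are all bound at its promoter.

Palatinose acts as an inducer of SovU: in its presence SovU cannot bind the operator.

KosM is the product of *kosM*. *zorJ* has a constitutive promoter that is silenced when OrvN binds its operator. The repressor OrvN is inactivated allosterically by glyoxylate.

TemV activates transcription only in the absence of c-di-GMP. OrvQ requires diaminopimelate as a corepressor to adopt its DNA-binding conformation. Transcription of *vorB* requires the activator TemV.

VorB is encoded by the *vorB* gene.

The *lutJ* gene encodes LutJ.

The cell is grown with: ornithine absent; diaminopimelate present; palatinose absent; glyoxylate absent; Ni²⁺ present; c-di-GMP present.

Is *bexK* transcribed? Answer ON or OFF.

ON

c-di-GMP is present, so TemV is inactive.
Required activator TemV is absent, so *vorB* is not transcribed.
So VorB is not produced.
Palatinose is absent, so SovU is active.
With repressor SovU bound, *torL* is not transcribed.
So TorL is not produced.
With no repressor bound, *lutJ* is transcribed.
So LutJ is produced and active.
Ornithine is absent, so PexF is active.
Ni²⁺ is present, so OxaX is inactive.
Diaminopimelate is present, so OrvQ is active.
With repressor OrvQ bound, *ulmM* is not transcribed.
So UlmM is not produced.
Required activator OxaX is absent, so *wexH* is not transcribed.
So WexH is not produced.
No repressor is bound and PexF is active, so *orvY* is transcribed.
So OrvY is produced and active.
With repressor LutJ bound, *kosM* is not transcribed.
So KosM is not produced.
With no repressor bound, *bexK* is transcribed.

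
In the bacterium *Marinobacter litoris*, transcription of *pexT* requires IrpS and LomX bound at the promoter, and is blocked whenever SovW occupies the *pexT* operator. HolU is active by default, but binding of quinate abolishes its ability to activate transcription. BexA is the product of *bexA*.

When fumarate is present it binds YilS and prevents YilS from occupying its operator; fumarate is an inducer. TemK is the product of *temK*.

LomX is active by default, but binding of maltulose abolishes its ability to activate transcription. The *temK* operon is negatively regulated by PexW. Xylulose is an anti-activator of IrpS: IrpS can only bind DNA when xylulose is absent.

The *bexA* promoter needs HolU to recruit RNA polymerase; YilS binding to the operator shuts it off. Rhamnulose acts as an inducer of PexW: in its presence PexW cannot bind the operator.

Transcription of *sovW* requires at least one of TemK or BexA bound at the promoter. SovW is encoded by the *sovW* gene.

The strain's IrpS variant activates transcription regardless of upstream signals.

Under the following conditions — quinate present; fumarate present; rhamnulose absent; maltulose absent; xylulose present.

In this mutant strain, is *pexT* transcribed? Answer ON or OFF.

IrpS is constitutively active in this strain.
Maltulose is absent, so LomX is active.
Rhamnulose is absent, so PexW is active.
With repressor PexW bound, *temK* is not transcribed.
So TemK is not produced.
Fumarate is present, so YilS is inactive.
Quinate is present, so HolU is inactive.
Required activator HolU is absent, so *bexA* is not transcribed.
So BexA is not produced.
No activator is available at the *sovW* promoter, so *sovW* is not transcribed.
So SovW is not produced.
No repressor is bound and IrpS and LomX are active, so *pexT* is transcribed.

ON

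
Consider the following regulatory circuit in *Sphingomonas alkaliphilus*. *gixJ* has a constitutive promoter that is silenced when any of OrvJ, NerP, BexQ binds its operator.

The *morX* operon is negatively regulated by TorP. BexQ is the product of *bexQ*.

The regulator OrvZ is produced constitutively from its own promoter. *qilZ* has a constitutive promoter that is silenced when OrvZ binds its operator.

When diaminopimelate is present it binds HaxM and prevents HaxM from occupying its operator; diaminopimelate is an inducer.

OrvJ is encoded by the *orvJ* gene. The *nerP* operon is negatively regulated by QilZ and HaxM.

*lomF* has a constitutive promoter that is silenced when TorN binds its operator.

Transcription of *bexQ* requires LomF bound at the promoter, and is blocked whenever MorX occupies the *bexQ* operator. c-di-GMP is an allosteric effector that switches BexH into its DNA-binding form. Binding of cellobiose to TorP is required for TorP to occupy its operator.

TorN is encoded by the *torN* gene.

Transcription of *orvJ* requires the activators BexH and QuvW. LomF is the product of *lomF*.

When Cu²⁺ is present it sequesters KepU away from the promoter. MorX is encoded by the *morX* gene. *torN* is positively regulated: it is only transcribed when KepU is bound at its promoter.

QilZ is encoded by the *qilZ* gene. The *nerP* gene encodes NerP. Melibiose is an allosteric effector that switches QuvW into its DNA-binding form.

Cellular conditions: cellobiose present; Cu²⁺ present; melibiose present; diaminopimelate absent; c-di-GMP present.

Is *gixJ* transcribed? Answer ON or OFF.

OFF

c-di-GMP is present, so BexH is active.
Melibiose is present, so QuvW is active.
No repressor is bound and BexH and QuvW are active, so *orvJ* is transcribed.
So OrvJ is produced and active.
OrvZ is produced constitutively and is active.
With repressor OrvZ bound, *qilZ* is not transcribed.
So QilZ is not produced.
Diaminopimelate is absent, so HaxM is active.
With repressor HaxM bound, *nerP* is not transcribed.
So NerP is not produced.
Cu²⁺ is present, so KepU is inactive.
Required activator KepU is absent, so *torN* is not transcribed.
So TorN is not produced.
With no repressor bound, *lomF* is transcribed.
So LomF is produced and active.
Cellobiose is present, so TorP is active.
With repressor TorP bound, *morX* is not transcribed.
So MorX is not produced.
No repressor is bound and LomF is active, so *bexQ* is transcribed.
So BexQ is produced and active.
With repressor OrvJ bound, *gixJ* is not transcribed.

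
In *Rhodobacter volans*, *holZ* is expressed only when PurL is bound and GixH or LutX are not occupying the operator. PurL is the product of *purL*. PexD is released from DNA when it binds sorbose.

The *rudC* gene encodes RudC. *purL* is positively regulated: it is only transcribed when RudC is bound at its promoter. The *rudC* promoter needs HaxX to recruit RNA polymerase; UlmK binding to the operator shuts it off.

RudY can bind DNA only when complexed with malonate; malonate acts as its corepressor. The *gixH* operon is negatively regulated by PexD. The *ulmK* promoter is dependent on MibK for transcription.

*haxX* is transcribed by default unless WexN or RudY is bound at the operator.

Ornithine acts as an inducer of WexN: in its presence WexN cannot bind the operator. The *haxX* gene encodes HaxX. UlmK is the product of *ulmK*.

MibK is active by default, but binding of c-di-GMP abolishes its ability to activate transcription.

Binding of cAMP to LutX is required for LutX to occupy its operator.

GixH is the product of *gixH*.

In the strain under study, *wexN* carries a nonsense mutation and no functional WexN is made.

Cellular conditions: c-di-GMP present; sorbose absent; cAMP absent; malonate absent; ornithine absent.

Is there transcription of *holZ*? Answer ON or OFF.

ON

WexN is non-functional in this strain, so it has no effect.
Malonate is absent, so RudY is inactive.
With no repressor bound, *haxX* is transcribed.
So HaxX is produced and active.
c-di-GMP is present, so MibK is inactive.
Required activator MibK is absent, so *ulmK* is not transcribed.
So UlmK is not produced.
No repressor is bound and HaxX is active, so *rudC* is transcribed.
So RudC is produced and active.
No repressor is bound and RudC is active, so *purL* is transcribed.
So PurL is produced and active.
Sorbose is absent, so PexD is active.
With repressor PexD bound, *gixH* is not transcribed.
So GixH is not produced.
cAMP is absent, so LutX is inactive.
No repressor is bound and PurL is active, so *holZ* is transcribed.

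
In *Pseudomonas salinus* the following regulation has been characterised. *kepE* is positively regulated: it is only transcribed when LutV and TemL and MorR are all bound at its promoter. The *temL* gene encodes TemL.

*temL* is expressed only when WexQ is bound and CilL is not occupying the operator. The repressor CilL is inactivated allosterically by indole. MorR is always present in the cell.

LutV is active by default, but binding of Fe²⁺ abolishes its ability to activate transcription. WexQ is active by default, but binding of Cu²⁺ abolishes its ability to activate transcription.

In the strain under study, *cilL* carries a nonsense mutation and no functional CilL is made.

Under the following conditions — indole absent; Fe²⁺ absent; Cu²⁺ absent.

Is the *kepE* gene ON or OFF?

ON

Fe²⁺ is absent, so LutV is active.
CilL is non-functional in this strain, so it has no effect.
Cu²⁺ is absent, so WexQ is active.
No repressor is bound and WexQ is active, so *temL* is transcribed.
So TemL is produced and active.
MorR is produced constitutively and is active.
No repressor is bound and LutV and TemL and MorR are active, so *kepE* is transcribed.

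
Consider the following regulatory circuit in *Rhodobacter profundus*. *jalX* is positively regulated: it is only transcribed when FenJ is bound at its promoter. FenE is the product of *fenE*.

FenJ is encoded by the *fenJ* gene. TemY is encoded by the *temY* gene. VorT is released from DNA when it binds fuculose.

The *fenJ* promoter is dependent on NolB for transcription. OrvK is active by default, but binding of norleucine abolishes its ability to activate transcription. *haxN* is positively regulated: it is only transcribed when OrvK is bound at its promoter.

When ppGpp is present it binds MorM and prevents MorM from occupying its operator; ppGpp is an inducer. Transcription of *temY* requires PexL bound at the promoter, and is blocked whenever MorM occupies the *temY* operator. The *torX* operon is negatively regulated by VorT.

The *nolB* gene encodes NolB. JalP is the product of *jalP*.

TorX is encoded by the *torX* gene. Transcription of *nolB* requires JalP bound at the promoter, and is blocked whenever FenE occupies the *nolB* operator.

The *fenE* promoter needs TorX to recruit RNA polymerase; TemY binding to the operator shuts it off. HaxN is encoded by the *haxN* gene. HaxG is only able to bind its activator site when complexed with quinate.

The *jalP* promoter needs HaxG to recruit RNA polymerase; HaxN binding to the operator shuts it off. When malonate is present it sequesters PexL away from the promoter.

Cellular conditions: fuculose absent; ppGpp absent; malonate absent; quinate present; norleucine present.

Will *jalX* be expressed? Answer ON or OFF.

Fuculose is absent, so VorT is active.
With repressor VorT bound, *torX* is not transcribed.
So TorX is not produced.
Malonate is absent, so PexL is active.
ppGpp is absent, so MorM is active.
With repressor MorM bound, *temY* is not transcribed.
So TemY is not produced.
Required activator TorX is absent, so *fenE* is not transcribed.
So FenE is not produced.
Norleucine is present, so OrvK is inactive.
Required activator OrvK is absent, so *haxN* is not transcribed.
So HaxN is not produced.
Quinate is present, so HaxG is active.
No repressor is bound and HaxG is active, so *jalP* is transcribed.
So JalP is produced and active.
No repressor is bound and JalP is active, so *nolB* is transcribed.
So NolB is produced and active.
No repressor is bound and NolB is active, so *fenJ* is transcribed.
So FenJ is produced and active.
No repressor is bound and FenJ is active, so *jalX* is transcribed.

ON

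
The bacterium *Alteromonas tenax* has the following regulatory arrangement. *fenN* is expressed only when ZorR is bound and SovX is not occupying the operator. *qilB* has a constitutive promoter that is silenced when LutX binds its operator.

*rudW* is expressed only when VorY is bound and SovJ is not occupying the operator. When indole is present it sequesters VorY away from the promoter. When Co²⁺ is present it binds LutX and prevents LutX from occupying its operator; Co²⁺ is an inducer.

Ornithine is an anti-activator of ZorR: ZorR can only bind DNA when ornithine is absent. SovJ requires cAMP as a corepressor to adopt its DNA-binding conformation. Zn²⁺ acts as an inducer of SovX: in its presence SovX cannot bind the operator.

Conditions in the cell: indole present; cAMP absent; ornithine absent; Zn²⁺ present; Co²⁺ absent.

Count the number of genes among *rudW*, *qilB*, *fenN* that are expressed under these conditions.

cAMP is absent, so SovJ is inactive.
Indole is present, so VorY is inactive.
Required activator VorY is absent, so *rudW* is not transcribed.
→ *rudW* is OFF.
Co²⁺ is absent, so LutX is active.
With repressor LutX bound, *qilB* is not transcribed.
→ *qilB* is OFF.
Zn²⁺ is present, so SovX is inactive.
Ornithine is absent, so ZorR is active.
No repressor is bound and ZorR is active, so *fenN* is transcribed.
→ *fenN* is ON.
1 of the 3 genes is transcribed.

1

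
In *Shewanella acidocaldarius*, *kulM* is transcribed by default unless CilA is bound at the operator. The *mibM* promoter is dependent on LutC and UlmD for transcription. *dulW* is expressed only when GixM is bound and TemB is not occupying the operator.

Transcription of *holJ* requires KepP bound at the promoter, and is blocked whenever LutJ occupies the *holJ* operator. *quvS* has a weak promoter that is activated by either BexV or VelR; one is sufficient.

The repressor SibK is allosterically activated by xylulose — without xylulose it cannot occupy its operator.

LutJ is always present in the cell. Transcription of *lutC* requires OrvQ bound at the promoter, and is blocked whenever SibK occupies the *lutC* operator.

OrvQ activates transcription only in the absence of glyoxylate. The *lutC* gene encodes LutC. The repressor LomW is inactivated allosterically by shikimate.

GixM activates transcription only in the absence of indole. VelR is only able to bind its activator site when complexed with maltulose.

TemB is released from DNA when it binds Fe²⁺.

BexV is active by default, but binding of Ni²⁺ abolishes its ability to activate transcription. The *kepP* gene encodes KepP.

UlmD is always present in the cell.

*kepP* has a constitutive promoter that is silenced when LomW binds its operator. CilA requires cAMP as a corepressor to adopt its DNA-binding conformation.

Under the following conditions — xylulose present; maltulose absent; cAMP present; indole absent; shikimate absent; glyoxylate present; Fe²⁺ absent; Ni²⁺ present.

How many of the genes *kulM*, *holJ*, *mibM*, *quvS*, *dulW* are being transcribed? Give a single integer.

cAMP is present, so CilA is active.
With repressor CilA bound, *kulM* is not transcribed.
→ *kulM* is OFF.
Shikimate is absent, so LomW is active.
With repressor LomW bound, *kepP* is not transcribed.
So KepP is not produced.
LutJ is produced constitutively and is active.
With repressor LutJ bound, *holJ* is not transcribed.
→ *holJ* is OFF.
Glyoxylate is present, so OrvQ is inactive.
Xylulose is present, so SibK is active.
With repressor SibK bound, *lutC* is not transcribed.
So LutC is not produced.
UlmD is produced constitutively and is active.
Required activator LutC is absent, so *mibM* is not transcribed.
→ *mibM* is OFF.
Ni²⁺ is present, so BexV is inactive.
Maltulose is absent, so VelR is inactive.
No activator is available at the *quvS* promoter, so *quvS* is not transcribed.
→ *quvS* is OFF.
Indole is absent, so GixM is active.
Fe²⁺ is absent, so TemB is active.
With repressor TemB bound, *dulW* is not transcribed.
→ *dulW* is OFF.
0 of the 5 genes are transcribed.

0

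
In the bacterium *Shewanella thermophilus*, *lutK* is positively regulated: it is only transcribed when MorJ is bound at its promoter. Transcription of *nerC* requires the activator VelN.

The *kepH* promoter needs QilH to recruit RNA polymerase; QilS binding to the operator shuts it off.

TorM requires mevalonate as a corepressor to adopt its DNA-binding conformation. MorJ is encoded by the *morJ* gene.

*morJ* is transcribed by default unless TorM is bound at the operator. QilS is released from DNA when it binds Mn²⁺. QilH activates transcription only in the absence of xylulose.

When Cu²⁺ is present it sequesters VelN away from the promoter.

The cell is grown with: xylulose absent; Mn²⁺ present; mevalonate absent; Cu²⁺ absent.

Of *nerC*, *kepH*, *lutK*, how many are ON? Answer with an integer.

Cu²⁺ is absent, so VelN is active.
No repressor is bound and VelN is active, so *nerC* is transcribed.
→ *nerC* is ON.
Xylulose is absent, so QilH is active.
Mn²⁺ is present, so QilS is inactive.
No repressor is bound and QilH is active, so *kepH* is transcribed.
→ *kepH* is ON.
Mevalonate is absent, so TorM is inactive.
With no repressor bound, *morJ* is transcribed.
So MorJ is produced and active.
No repressor is bound and MorJ is active, so *lutK* is transcribed.
→ *lutK* is ON.
3 of the 3 genes are transcribed.

3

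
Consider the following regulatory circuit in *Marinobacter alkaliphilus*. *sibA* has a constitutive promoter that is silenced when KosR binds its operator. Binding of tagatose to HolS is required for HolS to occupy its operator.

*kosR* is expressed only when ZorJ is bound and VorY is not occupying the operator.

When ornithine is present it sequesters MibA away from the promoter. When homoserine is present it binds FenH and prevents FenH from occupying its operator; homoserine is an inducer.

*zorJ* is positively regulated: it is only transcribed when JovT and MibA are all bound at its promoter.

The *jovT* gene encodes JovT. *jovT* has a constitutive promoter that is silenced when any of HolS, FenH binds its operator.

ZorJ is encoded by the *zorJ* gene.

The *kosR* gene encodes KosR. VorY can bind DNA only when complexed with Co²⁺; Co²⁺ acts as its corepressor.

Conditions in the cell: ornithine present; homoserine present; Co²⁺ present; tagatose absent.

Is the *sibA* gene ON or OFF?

Tagatose is absent, so HolS is inactive.
Homoserine is present, so FenH is inactive.
With no repressor bound, *jovT* is transcribed.
So JovT is produced and active.
Ornithine is present, so MibA is inactive.
Required activator MibA is absent, so *zorJ* is not transcribed.
So ZorJ is not produced.
Co²⁺ is present, so VorY is active.
With repressor VorY bound, *kosR* is not transcribed.
So KosR is not produced.
With no repressor bound, *sibA* is transcribed.

ON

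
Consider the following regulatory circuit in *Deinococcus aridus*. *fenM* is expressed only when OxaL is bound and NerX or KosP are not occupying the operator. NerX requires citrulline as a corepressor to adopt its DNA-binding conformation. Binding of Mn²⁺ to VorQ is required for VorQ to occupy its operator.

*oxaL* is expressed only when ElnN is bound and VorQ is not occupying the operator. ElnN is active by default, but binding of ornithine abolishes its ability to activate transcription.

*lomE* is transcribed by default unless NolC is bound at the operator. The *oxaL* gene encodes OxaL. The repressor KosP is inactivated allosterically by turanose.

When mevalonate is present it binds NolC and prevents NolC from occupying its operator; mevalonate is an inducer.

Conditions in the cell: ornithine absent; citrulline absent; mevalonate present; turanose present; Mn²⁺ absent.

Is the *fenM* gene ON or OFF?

Citrulline is absent, so NerX is inactive.
Mn²⁺ is absent, so VorQ is inactive.
Ornithine is absent, so ElnN is active.
No repressor is bound and ElnN is active, so *oxaL* is transcribed.
So OxaL is produced and active.
Turanose is present, so KosP is inactive.
No repressor is bound and OxaL is active, so *fenM* is transcribed.

ON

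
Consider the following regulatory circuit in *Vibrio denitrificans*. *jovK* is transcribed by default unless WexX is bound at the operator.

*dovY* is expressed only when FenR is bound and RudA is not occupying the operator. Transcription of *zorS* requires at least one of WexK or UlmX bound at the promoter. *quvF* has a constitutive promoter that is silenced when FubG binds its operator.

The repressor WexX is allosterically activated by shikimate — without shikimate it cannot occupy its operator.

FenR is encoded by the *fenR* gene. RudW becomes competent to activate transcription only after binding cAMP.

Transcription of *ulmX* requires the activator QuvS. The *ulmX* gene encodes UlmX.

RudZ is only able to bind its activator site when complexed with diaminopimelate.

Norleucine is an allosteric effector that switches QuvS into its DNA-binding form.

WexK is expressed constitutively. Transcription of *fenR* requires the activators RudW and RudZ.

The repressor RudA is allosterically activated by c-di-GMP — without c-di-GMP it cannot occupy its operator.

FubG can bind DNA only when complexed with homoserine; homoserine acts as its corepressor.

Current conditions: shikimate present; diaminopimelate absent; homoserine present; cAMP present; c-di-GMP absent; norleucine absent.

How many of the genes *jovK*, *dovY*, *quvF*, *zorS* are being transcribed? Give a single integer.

1

Shikimate is present, so WexX is active.
With repressor WexX bound, *jovK* is not transcribed.
→ *jovK* is OFF.
c-di-GMP is absent, so RudA is inactive.
cAMP is present, so RudW is active.
Diaminopimelate is absent, so RudZ is inactive.
Required activator RudZ is absent, so *fenR* is not transcribed.
So FenR is not produced.
Required activator FenR is absent, so *dovY* is not transcribed.
→ *dovY* is OFF.
Homoserine is present, so FubG is active.
With repressor FubG bound, *quvF* is not transcribed.
→ *quvF* is OFF.
WexK is produced constitutively and is active.
Norleucine is absent, so QuvS is inactive.
Required activator QuvS is absent, so *ulmX* is not transcribed.
So UlmX is not produced.
Activator WexK is present, so *zorS* is transcribed.
→ *zorS* is ON.
1 of the 4 genes is transcribed.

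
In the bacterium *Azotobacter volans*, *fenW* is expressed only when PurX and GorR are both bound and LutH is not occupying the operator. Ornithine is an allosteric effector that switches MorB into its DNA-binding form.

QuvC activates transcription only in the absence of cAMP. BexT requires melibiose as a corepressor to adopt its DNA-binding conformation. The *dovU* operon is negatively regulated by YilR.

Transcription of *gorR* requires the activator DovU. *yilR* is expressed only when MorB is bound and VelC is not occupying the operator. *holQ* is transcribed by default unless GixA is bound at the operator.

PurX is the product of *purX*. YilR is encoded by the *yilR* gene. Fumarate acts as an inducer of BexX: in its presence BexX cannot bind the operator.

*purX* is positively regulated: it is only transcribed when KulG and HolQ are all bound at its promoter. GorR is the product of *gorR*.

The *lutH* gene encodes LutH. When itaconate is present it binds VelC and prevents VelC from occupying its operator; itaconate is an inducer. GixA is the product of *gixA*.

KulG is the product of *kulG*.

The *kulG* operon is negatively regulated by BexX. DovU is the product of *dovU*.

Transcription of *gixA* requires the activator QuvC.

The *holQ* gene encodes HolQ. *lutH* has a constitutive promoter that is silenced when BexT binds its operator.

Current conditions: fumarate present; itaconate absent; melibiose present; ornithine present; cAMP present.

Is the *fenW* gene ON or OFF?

Fumarate is present, so BexX is inactive.
With no repressor bound, *kulG* is transcribed.
So KulG is produced and active.
cAMP is present, so QuvC is inactive.
Required activator QuvC is absent, so *gixA* is not transcribed.
So GixA is not produced.
With no repressor bound, *holQ* is transcribed.
So HolQ is produced and active.
No repressor is bound and KulG and HolQ are active, so *purX* is transcribed.
So PurX is produced and active.
Ornithine is present, so MorB is active.
Itaconate is absent, so VelC is active.
With repressor VelC bound, *yilR* is not transcribed.
So YilR is not produced.
With no repressor bound, *dovU* is transcribed.
So DovU is produced and active.
No repressor is bound and DovU is active, so *gorR* is transcribed.
So GorR is produced and active.
Melibiose is present, so BexT is active.
With repressor BexT bound, *lutH* is not transcribed.
So LutH is not produced.
No repressor is bound and PurX and GorR are active, so *fenW* is transcribed.

ON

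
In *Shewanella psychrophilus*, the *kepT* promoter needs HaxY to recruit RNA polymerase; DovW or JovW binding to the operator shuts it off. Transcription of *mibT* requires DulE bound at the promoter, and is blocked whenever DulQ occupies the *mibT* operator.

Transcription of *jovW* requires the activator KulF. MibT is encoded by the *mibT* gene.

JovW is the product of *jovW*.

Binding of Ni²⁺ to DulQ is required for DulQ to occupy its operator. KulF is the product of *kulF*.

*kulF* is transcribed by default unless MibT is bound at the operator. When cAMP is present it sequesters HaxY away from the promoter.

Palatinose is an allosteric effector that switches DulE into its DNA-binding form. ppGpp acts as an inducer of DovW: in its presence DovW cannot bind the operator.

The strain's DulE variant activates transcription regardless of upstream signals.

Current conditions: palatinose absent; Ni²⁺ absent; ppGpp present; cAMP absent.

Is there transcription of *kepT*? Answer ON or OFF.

ppGpp is present, so DovW is inactive.
cAMP is absent, so HaxY is active.
DulE is constitutively active in this strain.
Ni²⁺ is absent, so DulQ is inactive.
No repressor is bound and DulE is active, so *mibT* is transcribed.
So MibT is produced and active.
With repressor MibT bound, *kulF* is not transcribed.
So KulF is not produced.
Required activator KulF is absent, so *jovW* is not transcribed.
So JovW is not produced.
No repressor is bound and HaxY is active, so *kepT* is transcribed.

ON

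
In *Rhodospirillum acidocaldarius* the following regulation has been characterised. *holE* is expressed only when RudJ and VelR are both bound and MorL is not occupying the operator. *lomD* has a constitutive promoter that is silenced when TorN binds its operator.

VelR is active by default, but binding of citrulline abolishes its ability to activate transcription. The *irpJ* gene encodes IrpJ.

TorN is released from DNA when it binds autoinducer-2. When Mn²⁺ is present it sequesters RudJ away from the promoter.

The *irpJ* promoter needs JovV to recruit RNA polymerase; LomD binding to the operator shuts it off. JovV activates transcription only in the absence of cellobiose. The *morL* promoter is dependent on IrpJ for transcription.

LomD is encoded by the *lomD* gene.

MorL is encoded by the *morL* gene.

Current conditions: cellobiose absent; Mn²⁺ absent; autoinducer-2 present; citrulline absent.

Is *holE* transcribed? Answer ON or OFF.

ON

Mn²⁺ is absent, so RudJ is active.
Autoinducer-2 is present, so TorN is inactive.
With no repressor bound, *lomD* is transcribed.
So LomD is produced and active.
Cellobiose is absent, so JovV is active.
With repressor LomD bound, *irpJ* is not transcribed.
So IrpJ is not produced.
Required activator IrpJ is absent, so *morL* is not transcribed.
So MorL is not produced.
Citrulline is absent, so VelR is active.
No repressor is bound and RudJ and VelR are active, so *holE* is transcribed.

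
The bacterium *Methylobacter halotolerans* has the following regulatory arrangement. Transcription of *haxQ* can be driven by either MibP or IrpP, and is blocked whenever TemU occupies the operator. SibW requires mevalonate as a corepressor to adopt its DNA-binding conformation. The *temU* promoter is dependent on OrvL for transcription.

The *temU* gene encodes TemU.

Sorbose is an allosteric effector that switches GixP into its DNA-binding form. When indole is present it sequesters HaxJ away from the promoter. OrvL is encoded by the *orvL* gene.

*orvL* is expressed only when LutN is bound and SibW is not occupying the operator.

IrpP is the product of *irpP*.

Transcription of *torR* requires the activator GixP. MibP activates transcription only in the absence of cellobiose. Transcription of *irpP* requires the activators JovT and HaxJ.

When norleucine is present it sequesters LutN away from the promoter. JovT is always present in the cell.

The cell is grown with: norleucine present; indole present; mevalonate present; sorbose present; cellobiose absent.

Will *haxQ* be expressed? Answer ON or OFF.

ON

Cellobiose is absent, so MibP is active.
Norleucine is present, so LutN is inactive.
Mevalonate is present, so SibW is active.
With repressor SibW bound, *orvL* is not transcribed.
So OrvL is not produced.
Required activator OrvL is absent, so *temU* is not transcribed.
So TemU is not produced.
JovT is produced constitutively and is active.
Indole is present, so HaxJ is inactive.
Required activator HaxJ is absent, so *irpP* is not transcribed.
So IrpP is not produced.
Activator MibP is present, so *haxQ* is transcribed.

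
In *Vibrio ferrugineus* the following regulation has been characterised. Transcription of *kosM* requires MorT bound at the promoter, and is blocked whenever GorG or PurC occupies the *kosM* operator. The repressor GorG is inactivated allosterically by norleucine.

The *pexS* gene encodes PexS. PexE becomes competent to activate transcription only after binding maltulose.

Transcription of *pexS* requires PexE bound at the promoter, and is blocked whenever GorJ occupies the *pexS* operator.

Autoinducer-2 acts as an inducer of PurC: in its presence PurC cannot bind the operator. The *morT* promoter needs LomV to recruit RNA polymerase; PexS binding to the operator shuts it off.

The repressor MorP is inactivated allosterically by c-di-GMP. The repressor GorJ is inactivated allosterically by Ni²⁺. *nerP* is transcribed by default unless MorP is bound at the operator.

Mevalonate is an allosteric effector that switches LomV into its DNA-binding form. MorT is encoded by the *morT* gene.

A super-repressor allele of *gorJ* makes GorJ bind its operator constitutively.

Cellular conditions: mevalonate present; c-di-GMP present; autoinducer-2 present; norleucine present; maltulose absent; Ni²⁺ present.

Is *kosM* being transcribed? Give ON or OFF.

Norleucine is present, so GorG is inactive.
Autoinducer-2 is present, so PurC is inactive.
GorJ is constitutively active in this strain.
Maltulose is absent, so PexE is inactive.
With repressor GorJ bound, *pexS* is not transcribed.
So PexS is not produced.
Mevalonate is present, so LomV is active.
No repressor is bound and LomV is active, so *morT* is transcribed.
So MorT is produced and active.
No repressor is bound and MorT is active, so *kosM* is transcribed.

ON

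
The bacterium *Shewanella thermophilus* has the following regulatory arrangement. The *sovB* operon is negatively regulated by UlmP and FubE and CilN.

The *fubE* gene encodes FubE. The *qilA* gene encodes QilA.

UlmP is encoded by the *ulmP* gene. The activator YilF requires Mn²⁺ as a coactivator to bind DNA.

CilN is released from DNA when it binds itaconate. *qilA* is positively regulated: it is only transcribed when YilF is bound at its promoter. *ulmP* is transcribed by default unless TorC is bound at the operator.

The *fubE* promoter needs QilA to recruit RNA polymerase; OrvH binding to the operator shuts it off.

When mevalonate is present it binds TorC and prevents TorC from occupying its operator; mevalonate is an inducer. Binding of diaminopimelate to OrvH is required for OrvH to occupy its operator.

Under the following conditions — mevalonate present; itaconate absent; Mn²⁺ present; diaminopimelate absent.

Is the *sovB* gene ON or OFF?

Mevalonate is present, so TorC is inactive.
With no repressor bound, *ulmP* is transcribed.
So UlmP is produced and active.
Diaminopimelate is absent, so OrvH is inactive.
Mn²⁺ is present, so YilF is active.
No repressor is bound and YilF is active, so *qilA* is transcribed.
So QilA is produced and active.
No repressor is bound and QilA is active, so *fubE* is transcribed.
So FubE is produced and active.
Itaconate is absent, so CilN is active.
With repressor UlmP bound, *sovB* is not transcribed.

OFF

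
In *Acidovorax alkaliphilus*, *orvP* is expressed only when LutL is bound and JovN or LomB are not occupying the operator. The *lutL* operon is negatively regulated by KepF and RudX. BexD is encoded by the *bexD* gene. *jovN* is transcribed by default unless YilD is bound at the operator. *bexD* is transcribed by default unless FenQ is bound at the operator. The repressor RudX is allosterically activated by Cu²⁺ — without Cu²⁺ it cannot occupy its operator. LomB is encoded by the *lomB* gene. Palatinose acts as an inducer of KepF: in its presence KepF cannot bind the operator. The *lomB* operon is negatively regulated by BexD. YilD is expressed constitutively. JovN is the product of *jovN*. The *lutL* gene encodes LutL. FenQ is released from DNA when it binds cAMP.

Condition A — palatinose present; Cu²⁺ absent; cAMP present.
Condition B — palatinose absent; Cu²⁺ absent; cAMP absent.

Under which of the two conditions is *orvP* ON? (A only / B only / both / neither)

A only

Condition A:
Palatinose is present, so KepF is inactive.
Cu²⁺ is absent, so RudX is inactive.
With no repressor bound, *lutL* is transcribed.
So LutL is produced and active.
YilD is produced constitutively and is active.
With repressor YilD bound, *jovN* is not transcribed.
So JovN is not produced.
cAMP is present, so FenQ is inactive.
With no repressor bound, *bexD* is transcribed.
So BexD is produced and active.
With repressor BexD bound, *lomB* is not transcribed.
So LomB is not produced.
No repressor is bound and LutL is active, so *orvP* is transcribed.
→ *orvP* is ON in A.
Condition B:
Palatinose is absent, so KepF is active.
Cu²⁺ is absent, so RudX is inactive.
With repressor KepF bound, *lutL* is not transcribed.
So LutL is not produced.
YilD is produced constitutively and is active.
With repressor YilD bound, *jovN* is not transcribed.
So JovN is not produced.
cAMP is absent, so FenQ is active.
With repressor FenQ bound, *bexD* is not transcribed.
So BexD is not produced.
With no repressor bound, *lomB* is transcribed.
So LomB is produced and active.
With repressor LomB bound, *orvP* is not transcribed.
→ *orvP* is OFF in B.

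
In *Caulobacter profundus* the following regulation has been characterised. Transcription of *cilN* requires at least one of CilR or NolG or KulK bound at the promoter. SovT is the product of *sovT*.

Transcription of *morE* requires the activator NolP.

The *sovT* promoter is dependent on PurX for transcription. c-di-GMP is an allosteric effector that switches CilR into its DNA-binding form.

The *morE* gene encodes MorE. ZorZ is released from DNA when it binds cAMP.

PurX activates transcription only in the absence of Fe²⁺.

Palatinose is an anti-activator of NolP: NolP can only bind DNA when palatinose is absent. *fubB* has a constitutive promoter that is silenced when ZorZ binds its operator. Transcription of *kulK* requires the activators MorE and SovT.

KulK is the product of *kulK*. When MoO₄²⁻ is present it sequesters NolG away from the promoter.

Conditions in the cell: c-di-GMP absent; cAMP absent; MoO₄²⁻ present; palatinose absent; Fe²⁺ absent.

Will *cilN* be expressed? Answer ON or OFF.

ON

c-di-GMP is absent, so CilR is inactive.
MoO₄²⁻ is present, so NolG is inactive.
Palatinose is absent, so NolP is active.
No repressor is bound and NolP is active, so *morE* is transcribed.
So MorE is produced and active.
Fe²⁺ is absent, so PurX is active.
No repressor is bound and PurX is active, so *sovT* is transcribed.
So SovT is produced and active.
No repressor is bound and MorE and SovT are active, so *kulK* is transcribed.
So KulK is produced and active.
Activator KulK is present, so *cilN* is transcribed.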